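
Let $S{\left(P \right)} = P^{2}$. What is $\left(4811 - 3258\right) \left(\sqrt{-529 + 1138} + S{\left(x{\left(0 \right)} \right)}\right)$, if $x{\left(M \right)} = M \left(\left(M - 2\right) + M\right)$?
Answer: $1553 \sqrt{609} \approx 38325.0$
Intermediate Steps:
$x{\left(M \right)} = M \left(-2 + 2 M\right)$ ($x{\left(M \right)} = M \left(\left(-2 + M\right) + M\right) = M \left(-2 + 2 M\right)$)
$\left(4811 - 3258\right) \left(\sqrt{-529 + 1138} + S{\left(x{\left(0 \right)} \right)}\right) = \left(4811 - 3258\right) \left(\sqrt{-529 + 1138} + \left(2 \cdot 0 \left(-1 + 0\right)\right)^{2}\right) = 1553 \left(\sqrt{609} + \left(2 \cdot 0 \left(-1\right)\right)^{2}\right) = 1553 \left(\sqrt{609} + 0^{2}\right) = 1553 \left(\sqrt{609} + 0\right) = 1553 \sqrt{609}$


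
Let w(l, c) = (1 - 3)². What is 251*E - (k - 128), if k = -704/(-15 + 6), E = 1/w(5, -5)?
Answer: 4051/36 ≈ 112.53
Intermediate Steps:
w(l, c) = 4 (w(l, c) = (-2)² = 4)
E = ¼ (E = 1/4 = ¼ ≈ 0.25000)
k = 704/9 (k = -704/(-9) = -⅑*(-704) = 704/9 ≈ 78.222)
251*E - (k - 128) = 251*(¼) - (704/9 - 128) = 251/4 - 1*(-448/9) = 251/4 + 448/9 = 4051/36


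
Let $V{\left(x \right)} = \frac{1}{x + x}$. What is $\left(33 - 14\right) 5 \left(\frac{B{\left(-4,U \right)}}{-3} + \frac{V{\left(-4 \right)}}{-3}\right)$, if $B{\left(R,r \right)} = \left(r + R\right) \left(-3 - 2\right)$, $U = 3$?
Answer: $- \frac{1235}{8} \approx -154.38$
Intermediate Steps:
$V{\left(x \right)} = \frac{1}{2 x}$
$B{\left(R,r \right)} = - 5 R - 5 r$ ($B{\left(R,r \right)} = \left(R + r\right) \left(-5\right) = - 5 R - 5 r$)
$\left(33 - 14\right) 5 \left(\frac{B{\left(-4,U \right)}}{-3} + \frac{V{\left(-4 \right)}}{-3}\right) = \left(33 - 14\right) 5 \left(\frac{\left(-5\right) \left(-4\right) - 15}{-3} + \frac{\frac{1}{2} \frac{1}{-4}}{-3}\right) = 19 \cdot 5 \left(\left(20 - 15\right) \left(- \frac{1}{3}\right) + \frac{1}{2} \left(- \frac{1}{4}\right) \left(- \frac{1}{3}\right)\right) = 95 \left(5 \left(- \frac{1}{3}\right) - - \frac{1}{24}\right) = 95 \left(- \frac{5}{3} + \frac{1}{24}\right) = 95 \left(- \frac{13}{8}\right) = - \frac{1235}{8}$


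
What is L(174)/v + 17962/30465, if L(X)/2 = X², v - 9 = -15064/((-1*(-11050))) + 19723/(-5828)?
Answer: 733355348638658/51501356685 ≈ 14240.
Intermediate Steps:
v = 136931229/32199700 (v = 9 + (-15064/((-1*(-11050))) + 19723/(-5828)) = 9 + (-15064/11050 + 19723*(-1/5828)) = 9 + (-15064*1/11050 - 19723/5828) = 9 + (-7532/5525 - 19723/5828) = 9 - 152866071/32199700 = 136931229/32199700 ≈ 4.2526)
L(X) = 2*X²
L(174)/v + 17962/30465 = (2*174²)/(136931229/32199700) + 17962/30465 = (2*30276)*(32199700/136931229) + 17962*(1/30465) = 60552*(32199700/136931229) + 17962/30465 = 216639581600/15214581 + 17962/30465 = 733355348638658/51501356685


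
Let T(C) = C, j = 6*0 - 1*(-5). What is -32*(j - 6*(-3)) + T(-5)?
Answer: -741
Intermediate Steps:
j = 5 (j = 0 + 5 = 5)
-32*(j - 6*(-3)) + T(-5) = -32*(5 - 6*(-3)) - 5 = -32*(5 + 18) - 5 = -32*23 - 5 = -736 - 5 = -741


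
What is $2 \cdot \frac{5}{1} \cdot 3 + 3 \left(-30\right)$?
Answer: $-60$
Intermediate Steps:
$2 \cdot \frac{5}{1} \cdot 3 + 3 \left(-30\right) = 2 \cdot 5 \cdot 1 \cdot 3 - 90 = 2 \cdot 5 \cdot 3 - 90 = 10 \cdot 3 - 90 = 30 - 90 = -60$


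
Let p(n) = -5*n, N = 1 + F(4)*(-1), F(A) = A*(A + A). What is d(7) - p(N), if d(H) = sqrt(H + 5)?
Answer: -155 + 2*sqrt(3) ≈ -151.54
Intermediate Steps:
F(A) = 2*A**2 (F(A) = A*(2*A) = 2*A**2)
d(H) = sqrt(5 + H)
N = -31 (N = 1 + (2*4**2)*(-1) = 1 + (2*16)*(-1) = 1 + 32*(-1) = 1 - 32 = -31)
d(7) - p(N) = sqrt(5 + 7) - (-5)*(-31) = sqrt(12) - 1*155 = 2*sqrt(3) - 155 = -155 + 2*sqrt(3)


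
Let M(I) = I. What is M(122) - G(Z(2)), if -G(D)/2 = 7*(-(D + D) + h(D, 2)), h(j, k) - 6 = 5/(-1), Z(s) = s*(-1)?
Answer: 192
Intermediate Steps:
Z(s) = -s
h(j, k) = 1 (h(j, k) = 6 + 5/(-1) = 6 + 5*(-1) = 6 - 5 = 1)
G(D) = -14 + 28*D (G(D) = -14*(-(D + D) + 1) = -14*(-2*D + 1) = -14*(1 - 2*D) = -2*(7 - 14*D) = -14 + 28*D)
M(122) - G(Z(2)) = 122 - (-14 + 28*(-1*2)) = 122 - (-14 + 28*(-2)) = 122 - (-14 - 56) = 122 - 1*(-70) = 122 + 70 = 192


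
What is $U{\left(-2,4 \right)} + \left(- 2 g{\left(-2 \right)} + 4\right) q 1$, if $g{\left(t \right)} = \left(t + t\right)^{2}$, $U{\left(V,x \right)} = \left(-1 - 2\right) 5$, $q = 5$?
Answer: $-155$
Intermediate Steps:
$U{\left(V,x \right)} = -15$ ($U{\left(V,x \right)} = \left(-3\right) 5 = -15$)
$g{\left(t \right)} = 4 t^{2}$ ($g{\left(t \right)} = \left(2 t\right)^{2} = 4 t^{2}$)
$U{\left(-2,4 \right)} + \left(- 2 g{\left(-2 \right)} + 4\right) q 1 = -15 + \left(- 2 \cdot 4 \left(-2\right)^{2} + 4\right) 5 \cdot 1 = -15 + \left(- 2 \cdot 4 \cdot 4 + 4\right) 5 = -15 + \left(\left(-2\right) 16 + 4\right) 5 = -15 + \left(-32 + 4\right) 5 = -15 - 140 = -155$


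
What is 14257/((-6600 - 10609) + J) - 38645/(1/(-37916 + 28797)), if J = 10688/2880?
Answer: 272844377822125/774238 ≈ 3.5240e+8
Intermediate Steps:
J = 167/45 (J = 10688*(1/2880) = 167/45 ≈ 3.7111)
14257/((-6600 - 10609) + J) - 38645/(1/(-37916 + 28797)) = 14257/((-6600 - 10609) + 167/45) - 38645/(1/(-37916 + 28797)) = 14257/(-17209 + 167/45) - 38645/(1/(-9119)) = 14257/(-774238/45) - 38645/(-1/9119) = 14257*(-45/774238) - 38645*(-9119) = -641565/774238 + 352403755 = 272844377822125/774238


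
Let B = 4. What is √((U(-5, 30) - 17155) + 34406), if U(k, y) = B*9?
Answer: √17287 ≈ 131.48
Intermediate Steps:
U(k, y) = 36 (U(k, y) = 4*9 = 36)
√((U(-5, 30) - 17155) + 34406) = √((36 - 17155) + 34406) = √(-17119 + 34406) = √17287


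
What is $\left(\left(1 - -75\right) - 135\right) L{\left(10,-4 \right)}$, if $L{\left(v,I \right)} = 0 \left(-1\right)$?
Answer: $0$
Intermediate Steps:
$L{\left(v,I \right)} = 0$
$\left(\left(1 - -75\right) - 135\right) L{\left(10,-4 \right)} = \left(\left(1 - -75\right) - 135\right) 0 = \left(\left(1 + 75\right) - 135\right) 0 = \left(76 - 135\right) 0 = \left(-59\right) 0 = 0$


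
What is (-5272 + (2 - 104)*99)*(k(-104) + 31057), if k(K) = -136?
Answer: -475255770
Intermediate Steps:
(-5272 + (2 - 104)*99)*(k(-104) + 31057) = (-5272 + (2 - 104)*99)*(-136 + 31057) = (-5272 - 102*99)*30921 = (-5272 - 10098)*30921 = -15370*30921 = -475255770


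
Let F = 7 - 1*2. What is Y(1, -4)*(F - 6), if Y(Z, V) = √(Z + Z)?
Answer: -√2 ≈ -1.4142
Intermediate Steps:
Y(Z, V) = √2*√Z (Y(Z, V) = √(2*Z) = √2*√Z)
F = 5 (F = 7 - 2 = 5)
Y(1, -4)*(F - 6) = (√2*√1)*(5 - 6) = (√2*1)*(-1) = √2*(-1) = -√2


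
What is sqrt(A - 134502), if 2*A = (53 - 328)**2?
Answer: I*sqrt(386758)/2 ≈ 310.95*I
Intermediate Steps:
A = 75625/2 (A = (53 - 328)**2/2 = (1/2)*(-275)**2 = (1/2)*75625 = 75625/2 ≈ 37813.)
sqrt(A - 134502) = sqrt(75625/2 - 134502) = sqrt(-193379/2) = I*sqrt(386758)/2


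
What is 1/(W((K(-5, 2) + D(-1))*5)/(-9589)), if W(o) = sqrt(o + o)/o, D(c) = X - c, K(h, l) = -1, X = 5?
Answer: -47945*sqrt(2)/2 ≈ -33902.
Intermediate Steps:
D(c) = 5 - c
W(o) = sqrt(2)/sqrt(o) (W(o) = sqrt(2*o)/o = (sqrt(2)*sqrt(o))/o = sqrt(2)/sqrt(o))
1/(W((K(-5, 2) + D(-1))*5)/(-9589)) = 1/((sqrt(2)/sqrt((-1 + (5 - 1*(-1)))*5))/(-9589)) = 1/((sqrt(2)/sqrt((-1 + (5 + 1))*5))*(-1/9589)) = 1/((sqrt(2)/sqrt((-1 + 6)*5))*(-1/9589)) = 1/((sqrt(2)/sqrt(5*5))*(-1/9589)) = 1/((sqrt(2)/sqrt(25))*(-1/9589)) = 1/((sqrt(2)*(1/5))*(-1/9589)) = 1/((sqrt(2)/5)*(-1/9589)) = 1/(-sqrt(2)/47945) = -47945*sqrt(2)/2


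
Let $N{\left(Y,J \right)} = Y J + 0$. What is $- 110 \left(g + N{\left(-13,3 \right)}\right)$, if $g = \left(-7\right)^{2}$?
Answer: $-1100$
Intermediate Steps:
$g = 49$
$N{\left(Y,J \right)} = J Y$ ($N{\left(Y,J \right)} = J Y + 0 = J Y$)
$- 110 \left(g + N{\left(-13,3 \right)}\right) = - 110 \left(49 + 3 \left(-13\right)\right) = - 110 \left(49 - 39\right) = \left(-110\right) 10 = -1100$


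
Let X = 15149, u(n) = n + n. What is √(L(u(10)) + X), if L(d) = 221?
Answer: √15370 ≈ 123.98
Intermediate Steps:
u(n) = 2*n
√(L(u(10)) + X) = √(221 + 15149) = √15370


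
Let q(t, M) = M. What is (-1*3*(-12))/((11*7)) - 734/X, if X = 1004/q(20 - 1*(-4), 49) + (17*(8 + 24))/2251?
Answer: -3075779561/88036410 ≈ -34.938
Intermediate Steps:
X = 2286660/110299 (X = 1004/49 + (17*(8 + 24))/2251 = 1004*(1/49) + (17*32)*(1/2251) = 1004/49 + 544*(1/2251) = 1004/49 + 544/2251 = 2286660/110299 ≈ 20.731)
(-1*3*(-12))/((11*7)) - 734/X = (-1*3*(-12))/((11*7)) - 734/2286660/110299 = -3*(-12)/77 - 734*110299/2286660 = 36*(1/77) - 40479733/1143330 = 36/77 - 40479733/1143330 = -3075779561/88036410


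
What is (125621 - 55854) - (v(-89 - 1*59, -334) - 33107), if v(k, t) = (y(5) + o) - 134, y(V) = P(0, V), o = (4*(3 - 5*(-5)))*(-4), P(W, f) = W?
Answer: 103456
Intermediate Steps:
o = -448 (o = (4*(3 + 25))*(-4) = (4*28)*(-4) = 112*(-4) = -448)
y(V) = 0
v(k, t) = -582 (v(k, t) = (0 - 448) - 134 = -448 - 134 = -582)
(125621 - 55854) - (v(-89 - 1*59, -334) - 33107) = (125621 - 55854) - (-582 - 33107) = 69767 - 1*(-33689) = 69767 + 33689 = 103456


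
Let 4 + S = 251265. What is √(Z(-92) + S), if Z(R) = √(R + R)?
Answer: √(251261 + 2*I*√46) ≈ 501.26 + 0.014*I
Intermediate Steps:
S = 251261 (S = -4 + 251265 = 251261)
Z(R) = √2*√R (Z(R) = √(2*R) = √2*√R)
√(Z(-92) + S) = √(√2*√(-92) + 251261) = √(√2*(2*I*√23) + 251261) = √(2*I*√46 + 251261) = √(251261 + 2*I*√46)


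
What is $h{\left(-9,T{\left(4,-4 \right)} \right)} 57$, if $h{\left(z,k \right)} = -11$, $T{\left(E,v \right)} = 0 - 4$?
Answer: $-627$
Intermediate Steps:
$T{\left(E,v \right)} = -4$ ($T{\left(E,v \right)} = 0 - 4 = -4$)
$h{\left(-9,T{\left(4,-4 \right)} \right)} 57 = \left(-11\right) 57 = -627$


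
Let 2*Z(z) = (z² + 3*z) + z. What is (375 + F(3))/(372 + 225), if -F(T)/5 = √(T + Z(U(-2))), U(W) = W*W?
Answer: 125/199 - 5*√19/597 ≈ 0.59163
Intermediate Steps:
U(W) = W²
Z(z) = z²/2 + 2*z (Z(z) = ((z² + 3*z) + z)/2 = (z² + 4*z)/2 = z²/2 + 2*z)
F(T) = -5*√(16 + T) (F(T) = -5*√(T + (½)*(-2)²*(4 + (-2)²)) = -5*√(T + (½)*4*(4 + 4)) = -5*√(T + (½)*4*8) = -5*√(T + 16) = -5*√(16 + T))
(375 + F(3))/(372 + 225) = (375 - 5*√(16 + 3))/(372 + 225) = (375 - 5*√19)/597 = (375 - 5*√19)*(1/597) = 125/199 - 5*√19/597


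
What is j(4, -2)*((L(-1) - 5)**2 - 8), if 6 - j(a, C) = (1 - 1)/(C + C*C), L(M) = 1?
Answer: 48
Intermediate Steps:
j(a, C) = 6 (j(a, C) = 6 - (1 - 1)/(C + C*C) = 6 - 0/(C + C**2) = 6 - 1*0 = 6 + 0 = 6)
j(4, -2)*((L(-1) - 5)**2 - 8) = 6*((1 - 5)**2 - 8) = 6*((-4)**2 - 8) = 6*(16 - 8) = 6*8 = 48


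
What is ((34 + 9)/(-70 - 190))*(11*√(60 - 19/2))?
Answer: -473*√202/520 ≈ -12.928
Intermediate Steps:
((34 + 9)/(-70 - 190))*(11*√(60 - 19/2)) = (43/(-260))*(11*√(60 - 19*½)) = (43*(-1/260))*(11*√(60 - 19/2)) = -473*√(101/2)/260 = -473*√202/2/260 = -473*√202/520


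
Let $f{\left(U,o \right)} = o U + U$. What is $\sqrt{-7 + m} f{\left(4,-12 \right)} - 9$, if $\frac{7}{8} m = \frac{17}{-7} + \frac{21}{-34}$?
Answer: $-9 - \frac{44 i \sqrt{148427}}{119} \approx -9.0 - 142.45 i$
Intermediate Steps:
$f{\left(U,o \right)} = U + U o$ ($f{\left(U,o \right)} = U o + U = U + U o$)
$m = - \frac{2900}{833}$ ($m = \frac{8 \left(\frac{17}{-7} + \frac{21}{-34}\right)}{7} = \frac{8 \left(17 \left(- \frac{1}{7}\right) + 21 \left(- \frac{1}{34}\right)\right)}{7} = \frac{8 \left(- \frac{17}{7} - \frac{21}{34}\right)}{7} = \frac{8}{7} \left(- \frac{725}{238}\right) = - \frac{2900}{833} \approx -3.4814$)
$\sqrt{-7 + m} f{\left(4,-12 \right)} - 9 = \sqrt{-7 - \frac{2900}{833}} \cdot 4 \left(1 - 12\right) - 9 = \sqrt{- \frac{8731}{833}} \cdot 4 \left(-11\right) - 9 = \frac{i \sqrt{148427}}{119} \left(-44\right) - 9 = - \frac{44 i \sqrt{148427}}{119} - 9 = -9 - \frac{44 i \sqrt{148427}}{119}$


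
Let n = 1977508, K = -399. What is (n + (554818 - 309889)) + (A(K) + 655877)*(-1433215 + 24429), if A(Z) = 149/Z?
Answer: -368671047132001/399 ≈ -9.2399e+11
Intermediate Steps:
(n + (554818 - 309889)) + (A(K) + 655877)*(-1433215 + 24429) = (1977508 + (554818 - 309889)) + (149/(-399) + 655877)*(-1433215 + 24429) = (1977508 + 244929) + (149*(-1/399) + 655877)*(-1408786) = 2222437 + (-149/399 + 655877)*(-1408786) = 2222437 + (261694774/399)*(-1408786) = 2222437 - 368671933884364/399 = -368671047132001/399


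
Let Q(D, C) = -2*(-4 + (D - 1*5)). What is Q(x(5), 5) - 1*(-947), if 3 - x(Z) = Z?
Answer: 969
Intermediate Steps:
x(Z) = 3 - Z
Q(D, C) = 18 - 2*D (Q(D, C) = -2*(-4 + (D - 5)) = -2*(-4 + (-5 + D)) = -2*(-9 + D) = 18 - 2*D)
Q(x(5), 5) - 1*(-947) = (18 - 2*(3 - 1*5)) - 1*(-947) = (18 - 2*(3 - 5)) + 947 = (18 - 2*(-2)) + 947 = (18 + 4) + 947 = 22 + 947 = 969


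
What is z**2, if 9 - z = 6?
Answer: 9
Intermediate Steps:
z = 3 (z = 9 - 1*6 = 9 - 6 = 3)
z**2 = 3**2 = 9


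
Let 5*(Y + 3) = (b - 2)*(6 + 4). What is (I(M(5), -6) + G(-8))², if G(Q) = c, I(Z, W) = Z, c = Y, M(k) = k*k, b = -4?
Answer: 100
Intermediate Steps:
M(k) = k²
Y = -15 (Y = -3 + ((-4 - 2)*(6 + 4))/5 = -3 + (-6*10)/5 = -3 + (⅕)*(-60) = -3 - 12 = -15)
c = -15
G(Q) = -15
(I(M(5), -6) + G(-8))² = (5² - 15)² = (25 - 15)² = 10² = 100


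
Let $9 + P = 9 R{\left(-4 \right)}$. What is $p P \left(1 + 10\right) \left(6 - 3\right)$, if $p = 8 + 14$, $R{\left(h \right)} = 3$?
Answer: $13068$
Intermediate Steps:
$p = 22$
$P = 18$ ($P = -9 + 9 \cdot 3 = -9 + 27 = 18$)
$p P \left(1 + 10\right) \left(6 - 3\right) = 22 \cdot 18 \left(1 + 10\right) \left(6 - 3\right) = 396 \cdot 11 \cdot 3 = 396 \cdot 33 = 13068$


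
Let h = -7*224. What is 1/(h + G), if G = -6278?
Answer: -1/7846 ≈ -0.00012745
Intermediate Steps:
h = -1568
1/(h + G) = 1/(-1568 - 6278) = 1/(-7846) = -1/7846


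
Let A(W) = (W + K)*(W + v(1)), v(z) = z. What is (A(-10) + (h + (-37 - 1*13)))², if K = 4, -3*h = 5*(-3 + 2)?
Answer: 289/9 ≈ 32.111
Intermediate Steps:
h = 5/3 (h = -5*(-3 + 2)/3 = -5*(-1)/3 = -⅓*(-5) = 5/3 ≈ 1.6667)
A(W) = (1 + W)*(4 + W) (A(W) = (W + 4)*(W + 1) = (4 + W)*(1 + W) = (1 + W)*(4 + W))
(A(-10) + (h + (-37 - 1*13)))² = ((4 + (-10)² + 5*(-10)) + (5/3 + (-37 - 1*13)))² = ((4 + 100 - 50) + (5/3 + (-37 - 13)))² = (54 + (5/3 - 50))² = (54 - 145/3)² = (17/3)² = 289/9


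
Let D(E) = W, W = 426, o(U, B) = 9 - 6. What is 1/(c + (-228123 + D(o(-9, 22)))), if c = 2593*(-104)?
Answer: -1/497369 ≈ -2.0106e-6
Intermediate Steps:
o(U, B) = 3
c = -269672
D(E) = 426
1/(c + (-228123 + D(o(-9, 22)))) = 1/(-269672 + (-228123 + 426)) = 1/(-269672 - 227697) = 1/(-497369) = -1/497369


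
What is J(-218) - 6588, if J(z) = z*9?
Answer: -8550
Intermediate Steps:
J(z) = 9*z
J(-218) - 6588 = 9*(-218) - 6588 = -1962 - 6588 = -8550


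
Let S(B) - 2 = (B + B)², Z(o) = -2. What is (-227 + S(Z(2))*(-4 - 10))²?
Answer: 229441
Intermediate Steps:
S(B) = 2 + 4*B² (S(B) = 2 + (B + B)² = 2 + (2*B)² = 2 + 4*B²)
(-227 + S(Z(2))*(-4 - 10))² = (-227 + (2 + 4*(-2)²)*(-4 - 10))² = (-227 + (2 + 4*4)*(-14))² = (-227 + (2 + 16)*(-14))² = (-227 + 18*(-14))² = (-227 - 252)² = (-479)² = 229441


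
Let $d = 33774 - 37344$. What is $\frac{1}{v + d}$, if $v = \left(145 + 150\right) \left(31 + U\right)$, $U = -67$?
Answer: $- \frac{1}{14190} \approx -7.0472 \cdot 10^{-5}$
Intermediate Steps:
$v = -10620$ ($v = \left(145 + 150\right) \left(31 - 67\right) = 295 \left(-36\right) = -10620$)
$d = -3570$ ($d = 33774 - 37344 = -3570$)
$\frac{1}{v + d} = \frac{1}{-10620 - 3570} = \frac{1}{-14190} = - \frac{1}{14190}$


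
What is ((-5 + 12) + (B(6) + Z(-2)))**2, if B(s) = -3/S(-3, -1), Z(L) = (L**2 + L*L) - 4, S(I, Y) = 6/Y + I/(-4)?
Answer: 6561/49 ≈ 133.90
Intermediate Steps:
S(I, Y) = 6/Y - I/4 (S(I, Y) = 6/Y + I*(-1/4) = 6/Y - I/4)
Z(L) = -4 + 2*L**2 (Z(L) = (L**2 + L**2) - 4 = 2*L**2 - 4 = -4 + 2*L**2)
B(s) = 4/7 (B(s) = -3/(6/(-1) - 1/4*(-3)) = -3/(6*(-1) + 3/4) = -3/(-6 + 3/4) = -3/(-21/4) = -3*(-4/21) = 4/7)
((-5 + 12) + (B(6) + Z(-2)))**2 = ((-5 + 12) + (4/7 + (-4 + 2*(-2)**2)))**2 = (7 + (4/7 + (-4 + 2*4)))**2 = (7 + (4/7 + (-4 + 8)))**2 = (7 + (4/7 + 4))**2 = (7 + 32/7)**2 = (81/7)**2 = 6561/49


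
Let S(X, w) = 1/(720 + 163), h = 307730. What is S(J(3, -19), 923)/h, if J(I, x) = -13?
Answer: 1/271725590 ≈ 3.6802e-9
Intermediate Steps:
S(X, w) = 1/883
S(J(3, -19), 923)/h = (1/883)/307730 = (1/883)*(1/307730) = 1/271725590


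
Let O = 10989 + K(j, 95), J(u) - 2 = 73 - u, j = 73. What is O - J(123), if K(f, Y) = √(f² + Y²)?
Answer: 11037 + √14354 ≈ 11157.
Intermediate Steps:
K(f, Y) = √(Y² + f²)
J(u) = 75 - u (J(u) = 2 + (73 - u) = 75 - u)
O = 10989 + √14354 (O = 10989 + √(95² + 73²) = 10989 + √(9025 + 5329) = 10989 + √14354 ≈ 11109.)
O - J(123) = (10989 + √14354) - (75 - 1*123) = (10989 + √14354) - (75 - 123) = (10989 + √14354) - 1*(-48) = (10989 + √14354) + 48 = 11037 + √14354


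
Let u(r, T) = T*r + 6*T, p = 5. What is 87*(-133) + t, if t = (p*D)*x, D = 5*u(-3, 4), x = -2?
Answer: -12171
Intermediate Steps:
u(r, T) = 6*T + T*r
D = 60 (D = 5*(4*(6 - 3)) = 5*(4*3) = 5*12 = 60)
t = -600 (t = (5*60)*(-2) = 300*(-2) = -600)
87*(-133) + t = 87*(-133) - 600 = -11571 - 600 = -12171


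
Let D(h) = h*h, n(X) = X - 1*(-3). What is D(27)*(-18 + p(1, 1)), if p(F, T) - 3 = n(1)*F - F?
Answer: -8748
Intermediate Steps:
n(X) = 3 + X (n(X) = X + 3 = 3 + X)
p(F, T) = 3 + 3*F (p(F, T) = 3 + ((3 + 1)*F - F) = 3 + (4*F - F) = 3 + 3*F)
D(h) = h²
D(27)*(-18 + p(1, 1)) = 27²*(-18 + (3 + 3*1)) = 729*(-18 + (3 + 3)) = 729*(-18 + 6) = 729*(-12) = -8748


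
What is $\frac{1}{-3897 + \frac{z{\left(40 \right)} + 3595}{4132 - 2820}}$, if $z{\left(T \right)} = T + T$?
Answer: $- \frac{1312}{5109189} \approx -0.00025679$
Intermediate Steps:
$z{\left(T \right)} = 2 T$
$\frac{1}{-3897 + \frac{z{\left(40 \right)} + 3595}{4132 - 2820}} = \frac{1}{-3897 + \frac{2 \cdot 40 + 3595}{4132 - 2820}} = \frac{1}{-3897 + \frac{80 + 3595}{1312}} = \frac{1}{-3897 + 3675 \cdot \frac{1}{1312}} = \frac{1}{-3897 + \frac{3675}{1312}} = \frac{1}{- \frac{5109189}{1312}} = - \frac{1312}{5109189}$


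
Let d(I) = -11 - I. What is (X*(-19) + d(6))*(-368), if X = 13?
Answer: 97152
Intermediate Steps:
(X*(-19) + d(6))*(-368) = (13*(-19) + (-11 - 1*6))*(-368) = (-247 + (-11 - 6))*(-368) = (-247 - 17)*(-368) = -264*(-368) = 97152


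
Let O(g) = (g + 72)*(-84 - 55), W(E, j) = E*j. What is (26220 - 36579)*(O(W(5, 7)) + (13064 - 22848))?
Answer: 255421863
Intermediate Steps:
O(g) = -10008 - 139*g (O(g) = (72 + g)*(-139) = -10008 - 139*g)
(26220 - 36579)*(O(W(5, 7)) + (13064 - 22848)) = (26220 - 36579)*((-10008 - 695*7) + (13064 - 22848)) = -10359*((-10008 - 139*35) - 9784) = -10359*((-10008 - 4865) - 9784) = -10359*(-14873 - 9784) = -10359*(-24657) = 255421863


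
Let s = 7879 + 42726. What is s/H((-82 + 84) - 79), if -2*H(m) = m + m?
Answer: 50605/77 ≈ 657.21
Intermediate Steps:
H(m) = -m (H(m) = -(m + m)/2 = -m)
s = 50605
s/H((-82 + 84) - 79) = 50605/((-((-82 + 84) - 79))) = 50605/((-(2 - 79))) = 50605/((-1*(-77))) = 50605/77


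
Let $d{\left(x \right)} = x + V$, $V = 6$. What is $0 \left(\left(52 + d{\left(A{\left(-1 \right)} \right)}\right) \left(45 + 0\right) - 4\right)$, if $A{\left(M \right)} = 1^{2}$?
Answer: $0$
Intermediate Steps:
$A{\left(M \right)} = 1$
$d{\left(x \right)} = 6 + x$ ($d{\left(x \right)} = x + 6 = 6 + x$)
$0 \left(\left(52 + d{\left(A{\left(-1 \right)} \right)}\right) \left(45 + 0\right) - 4\right) = 0 \left(\left(52 + \left(6 + 1\right)\right) \left(45 + 0\right) - 4\right) = 0 \left(\left(52 + 7\right) 45 - 4\right) = 0 \left(59 \cdot 45 - 4\right) = 0 \left(2655 - 4\right) = 0 \cdot 2651 = 0$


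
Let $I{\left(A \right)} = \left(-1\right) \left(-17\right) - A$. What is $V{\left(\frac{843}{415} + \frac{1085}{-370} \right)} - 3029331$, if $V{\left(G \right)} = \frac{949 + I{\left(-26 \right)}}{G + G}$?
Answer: $- \frac{83845908923}{27673} \approx -3.0299 \cdot 10^{6}$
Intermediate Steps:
$I{\left(A \right)} = 17 - A$
$V{\left(G \right)} = \frac{496}{G}$ ($V{\left(G \right)} = \frac{949 + \left(17 - -26\right)}{G + G} = \frac{949 + \left(17 + 26\right)}{2 G} = \left(949 + 43\right) \frac{1}{2 G} = 992 \frac{1}{2 G} = \frac{496}{G}$)
$V{\left(\frac{843}{415} + \frac{1085}{-370} \right)} - 3029331 = \frac{496}{\frac{843}{415} + \frac{1085}{-370}} - 3029331 = \frac{496}{843 \cdot \frac{1}{415} + 1085 \left(- \frac{1}{370}\right)} - 3029331 = \frac{496}{\frac{843}{415} - \frac{217}{74}} - 3029331 = \frac{496}{- \frac{27673}{30710}} - 3029331 = 496 \left(- \frac{30710}{27673}\right) - 3029331 = - \frac{15232160}{27673} - 3029331 = - \frac{83845908923}{27673}$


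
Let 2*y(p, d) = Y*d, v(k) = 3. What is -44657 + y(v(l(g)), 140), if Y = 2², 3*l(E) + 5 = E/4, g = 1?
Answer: -44377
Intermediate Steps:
l(E) = -5/3 + E/12 (l(E) = -5/3 + (E/4)/3 = -5/3 + E/12)
Y = 4
y(p, d) = 2*d (y(p, d) = (4*d)/2 = 2*d)
-44657 + y(v(l(g)), 140) = -44657 + 2*140 = -44657 + 280 = -44377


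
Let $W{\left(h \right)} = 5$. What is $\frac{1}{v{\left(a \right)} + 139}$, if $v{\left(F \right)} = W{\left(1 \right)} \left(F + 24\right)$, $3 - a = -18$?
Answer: $\frac{1}{364} \approx 0.0027473$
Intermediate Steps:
$a = 21$ ($a = 3 - -18 = 3 + 18 = 21$)
$v{\left(F \right)} = 120 + 5 F$ ($v{\left(F \right)} = 5 \left(F + 24\right) = 5 \left(24 + F\right) = 120 + 5 F$)
$\frac{1}{v{\left(a \right)} + 139} = \frac{1}{\left(120 + 5 \cdot 21\right) + 139} = \frac{1}{\left(120 + 105\right) + 139} = \frac{1}{225 + 139} = \frac{1}{364}$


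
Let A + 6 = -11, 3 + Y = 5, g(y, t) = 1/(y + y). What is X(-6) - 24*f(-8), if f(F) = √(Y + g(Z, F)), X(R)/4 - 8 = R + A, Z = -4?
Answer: -60 - 6*√30 ≈ -92.863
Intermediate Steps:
g(y, t) = 1/(2*y)
Y = 2 (Y = -3 + 5 = 2)
A = -17 (A = -6 - 11 = -17)
X(R) = -36 + 4*R (X(R) = 32 + 4*(R - 17) = 32 + 4*(-17 + R) = 32 + (-68 + 4*R) = -36 + 4*R)
f(F) = √30/4 (f(F) = √(2 + (½)/(-4)) = √(2 + (½)*(-¼)) = √(2 - ⅛) = √(15/8) = √30/4)
X(-6) - 24*f(-8) = (-36 + 4*(-6)) - 6*√30 = (-36 - 24) - 6*√30 = -60 - 6*√30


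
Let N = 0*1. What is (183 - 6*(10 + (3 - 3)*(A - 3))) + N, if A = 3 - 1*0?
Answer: 123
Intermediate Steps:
N = 0
A = 3 (A = 3 + 0 = 3)
(183 - 6*(10 + (3 - 3)*(A - 3))) + N = (183 - 6*(10 + (3 - 3)*(3 - 3))) + 0 = (183 - 6*(10 + 0*0)) + 0 = (183 - 6*(10 + 0)) + 0 = (183 - 6*10) + 0 = (183 - 60) + 0 = 123 + 0 = 123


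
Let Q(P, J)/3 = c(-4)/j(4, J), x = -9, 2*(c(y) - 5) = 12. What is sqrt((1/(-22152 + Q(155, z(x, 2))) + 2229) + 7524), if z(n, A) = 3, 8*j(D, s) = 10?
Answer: sqrt(3315628343167)/18438 ≈ 98.757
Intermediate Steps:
j(D, s) = 5/4 (j(D, s) = (1/8)*10 = 5/4)
c(y) = 11 (c(y) = 5 + (1/2)*12 = 5 + 6 = 11)
Q(P, J) = 132/5 (Q(P, J) = 3*(11/(5/4)) = 3*(11*(4/5)) = 3*(44/5) = 132/5)
sqrt((1/(-22152 + Q(155, z(x, 2))) + 2229) + 7524) = sqrt((1/(-22152 + 132/5) + 2229) + 7524) = sqrt((1/(-110628/5) + 2229) + 7524) = sqrt((-5/110628 + 2229) + 7524) = sqrt(246589807/110628 + 7524) = sqrt(1078954879/110628) = sqrt(3315628343167)/18438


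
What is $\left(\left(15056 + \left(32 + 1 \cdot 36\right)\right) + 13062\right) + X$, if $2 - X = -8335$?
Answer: $36523$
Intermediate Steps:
$X = 8337$ ($X = 2 - -8335 = 2 + 8335 = 8337$)
$\left(\left(15056 + \left(32 + 1 \cdot 36\right)\right) + 13062\right) + X = \left(\left(15056 + \left(32 + 1 \cdot 36\right)\right) + 13062\right) + 8337 = \left(\left(15056 + \left(32 + 36\right)\right) + 13062\right) + 8337 = \left(\left(15056 + 68\right) + 13062\right) + 8337 = \left(15124 + 13062\right) + 8337 = 28186 + 8337 = 36523$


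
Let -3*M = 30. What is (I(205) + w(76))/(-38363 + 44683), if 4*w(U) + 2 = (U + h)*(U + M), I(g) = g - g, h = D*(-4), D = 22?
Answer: -397/12640 ≈ -0.031408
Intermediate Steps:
M = -10 (M = -⅓*30 = -10)
h = -88 (h = 22*(-4) = -88)
I(g) = 0
w(U) = -½ + (-88 + U)*(-10 + U)/4 (w(U) = -½ + ((U - 88)*(U - 10))/4 = -½ + ((-88 + U)*(-10 + U))/4 = -½ + (-88 + U)*(-10 + U)/4)
(I(205) + w(76))/(-38363 + 44683) = (0 + (439/2 - 49/2*76 + (¼)*76²))/(-38363 + 44683) = (0 + (439/2 - 1862 + (¼)*5776))/6320 = (0 + (439/2 - 1862 + 1444))*(1/6320) = (0 - 397/2)*(1/6320) = -397/2*1/6320 = -397/12640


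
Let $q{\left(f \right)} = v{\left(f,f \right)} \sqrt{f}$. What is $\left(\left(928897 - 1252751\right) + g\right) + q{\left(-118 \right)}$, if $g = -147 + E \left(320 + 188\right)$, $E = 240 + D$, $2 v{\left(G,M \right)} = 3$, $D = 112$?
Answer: $-145185 + \frac{3 i \sqrt{118}}{2} \approx -1.4519 \cdot 10^{5} + 16.294 i$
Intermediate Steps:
$v{\left(G,M \right)} = \frac{3}{2}$ ($v{\left(G,M \right)} = \frac{1}{2} \cdot 3 = \frac{3}{2}$)
$E = 352$ ($E = 240 + 112 = 352$)
$q{\left(f \right)} = \frac{3 \sqrt{f}}{2}$
$g = 178669$ ($g = -147 + 352 \left(320 + 188\right) = -147 + 352 \cdot 508 = -147 + 178816 = 178669$)
$\left(\left(928897 - 1252751\right) + g\right) + q{\left(-118 \right)} = \left(\left(928897 - 1252751\right) + 178669\right) + \frac{3 \sqrt{-118}}{2} = \left(-323854 + 178669\right) + \frac{3 i \sqrt{118}}{2} = -145185 + \frac{3 i \sqrt{118}}{2}$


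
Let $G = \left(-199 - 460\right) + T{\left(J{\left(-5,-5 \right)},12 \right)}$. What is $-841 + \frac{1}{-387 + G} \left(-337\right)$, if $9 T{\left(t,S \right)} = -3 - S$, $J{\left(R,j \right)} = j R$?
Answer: $- \frac{2642252}{3143} \approx -840.68$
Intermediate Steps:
$J{\left(R,j \right)} = R j$
$T{\left(t,S \right)} = - \frac{1}{3} - \frac{S}{9}$ ($T{\left(t,S \right)} = \frac{-3 - S}{9} = - \frac{1}{3} - \frac{S}{9}$)
$G = - \frac{1982}{3}$ ($G = \left(-199 - 460\right) - \frac{5}{3} = -659 - \frac{5}{3} = - \frac{1982}{3} \approx -660.67$)
$-841 + \frac{1}{-387 + G} \left(-337\right) = -841 + \frac{1}{-387 - \frac{1982}{3}} \left(-337\right) = -841 + \frac{1}{- \frac{3143}{3}} \left(-337\right) = -841 - - \frac{1011}{3143} = -841 + \frac{1011}{3143} = - \frac{2642252}{3143}$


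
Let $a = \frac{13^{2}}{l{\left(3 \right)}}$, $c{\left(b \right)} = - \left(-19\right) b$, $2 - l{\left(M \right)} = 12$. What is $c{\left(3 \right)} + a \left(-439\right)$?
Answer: $\frac{74761}{10} \approx 7476.1$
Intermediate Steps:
$l{\left(M \right)} = -10$ ($l{\left(M \right)} = 2 - 12 = -10$)
$c{\left(b \right)} = 19 b$
$a = - \frac{169}{10}$ ($a = \frac{13^{2}}{-10} = 169 \left(- \frac{1}{10}\right) = - \frac{169}{10} \approx -16.9$)
$c{\left(3 \right)} + a \left(-439\right) = 19 \cdot 3 - - \frac{74191}{10} = 57 + \frac{74191}{10} = \frac{74761}{10}$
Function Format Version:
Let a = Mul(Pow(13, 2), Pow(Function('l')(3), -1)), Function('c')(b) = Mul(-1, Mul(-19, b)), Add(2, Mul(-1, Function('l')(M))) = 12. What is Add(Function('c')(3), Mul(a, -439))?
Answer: Rational(74761, 10) ≈ 7476.1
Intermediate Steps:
Function('l')(M) = -10 (Function('l')(M) = Add(2, Mul(-1, 12)) = Add(2, -12) = -10)
Function('c')(b) = Mul(19, b)
a = Rational(-169, 10) (a = Mul(Pow(13, 2), Pow(-10, -1)) = Mul(169, Rational(-1, 10)) = Rational(-169, 10) ≈ -16.900)
Add(Function('c')(3), Mul(a, -439)) = Add(Mul(19, 3), Mul(Rational(-169, 10), -439)) = Add(57, Rational(74191, 10)) = Rational(74761, 10)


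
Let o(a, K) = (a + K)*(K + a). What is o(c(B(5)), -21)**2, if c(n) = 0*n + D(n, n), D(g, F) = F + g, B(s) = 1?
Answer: 130321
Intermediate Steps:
c(n) = 2*n (c(n) = 0*n + (n + n) = 0 + 2*n = 2*n)
o(a, K) = (K + a)**2 (o(a, K) = (K + a)*(K + a) = (K + a)**2)
o(c(B(5)), -21)**2 = ((-21 + 2*1)**2)**2 = ((-21 + 2)**2)**2 = ((-19)**2)**2 = 361**2 = 130321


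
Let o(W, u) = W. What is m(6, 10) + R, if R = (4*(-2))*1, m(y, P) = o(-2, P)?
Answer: -10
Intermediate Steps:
m(y, P) = -2
R = -8 (R = -8*1 = -8)
m(6, 10) + R = -2 - 8 = -10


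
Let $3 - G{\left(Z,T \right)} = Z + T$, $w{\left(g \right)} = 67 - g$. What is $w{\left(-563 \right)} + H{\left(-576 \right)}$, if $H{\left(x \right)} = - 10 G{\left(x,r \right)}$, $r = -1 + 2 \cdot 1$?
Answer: $-5150$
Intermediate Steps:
$r = 1$ ($r = -1 + 2 = 1$)
$G{\left(Z,T \right)} = 3 - T - Z$ ($G{\left(Z,T \right)} = 3 - \left(Z + T\right) = 3 - \left(T + Z\right) = 3 - T - Z$)
$H{\left(x \right)} = -20 + 10 x$ ($H{\left(x \right)} = - 10 \left(3 - 1 - x\right) = - 10 \left(2 - x\right) = -20 + 10 x$)
$w{\left(-563 \right)} + H{\left(-576 \right)} = \left(67 - -563\right) + \left(-20 + 10 \left(-576\right)\right) = \left(67 + 563\right) - 5780 = 630 - 5780 = -5150$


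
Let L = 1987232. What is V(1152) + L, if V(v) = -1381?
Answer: 1985851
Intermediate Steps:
V(1152) + L = -1381 + 1987232 = 1985851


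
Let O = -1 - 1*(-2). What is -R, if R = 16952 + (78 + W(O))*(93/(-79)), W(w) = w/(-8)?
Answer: -10655725/632 ≈ -16860.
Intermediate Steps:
O = 1 (O = -1 + 2 = 1)
W(w) = -w/8 (W(w) = w*(-⅛) = -w/8)
R = 10655725/632 (R = 16952 + (78 - ⅛*1)*(93/(-79)) = 16952 + (78 - ⅛)*(93*(-1/79)) = 16952 + (623/8)*(-93/79) = 16952 - 57939/632 = 10655725/632 ≈ 16860.)
-R = -1*10655725/632 = -10655725/632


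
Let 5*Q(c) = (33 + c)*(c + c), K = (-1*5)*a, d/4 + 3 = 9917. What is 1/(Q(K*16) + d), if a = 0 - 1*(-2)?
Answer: 1/47784 ≈ 2.0928e-5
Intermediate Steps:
d = 39656 (d = -12 + 4*9917 = -12 + 39668 = 39656)
a = 2 (a = 0 + 2 = 2)
K = -10 (K = -1*5*2 = -5*2 = -10)
Q(c) = 2*c*(33 + c)/5 (Q(c) = ((33 + c)*(c + c))/5 = ((33 + c)*(2*c))/5 = (2*c*(33 + c))/5 = 2*c*(33 + c)/5)
1/(Q(K*16) + d) = 1/(2*(-10*16)*(33 - 10*16)/5 + 39656) = 1/((2/5)*(-160)*(33 - 160) + 39656) = 1/((2/5)*(-160)*(-127) + 39656) = 1/(8128 + 39656) = 1/47784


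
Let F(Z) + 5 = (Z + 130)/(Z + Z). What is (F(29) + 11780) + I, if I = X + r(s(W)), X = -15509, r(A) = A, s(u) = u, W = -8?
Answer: -216877/58 ≈ -3739.3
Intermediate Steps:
F(Z) = -5 + (130 + Z)/(2*Z) (F(Z) = -5 + (Z + 130)/(Z + Z) = -5 + (130 + Z)/((2*Z)) = -5 + (130 + Z)*(1/(2*Z)) = -5 + (130 + Z)/(2*Z))
I = -15517 (I = -15509 - 8 = -15517)
(F(29) + 11780) + I = ((-9/2 + 65/29) + 11780) - 15517 = (-131/58 + 11780) - 15517 = 683109/58 - 15517 = -216877/58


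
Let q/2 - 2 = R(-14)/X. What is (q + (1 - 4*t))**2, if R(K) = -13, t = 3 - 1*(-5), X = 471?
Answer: 162384049/221841 ≈ 731.98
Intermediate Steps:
t = 8 (t = 3 + 5 = 8)
q = 1858/471 (q = 4 + 2*(-13/471) = 4 - 26/471 = 1858/471 ≈ 3.9448)
(q + (1 - 4*t))**2 = (1858/471 + (1 - 4*8))**2 = (1858/471 + (1 - 32))**2 = (1858/471 - 31)**2 = (-12743/471)**2 = 162384049/221841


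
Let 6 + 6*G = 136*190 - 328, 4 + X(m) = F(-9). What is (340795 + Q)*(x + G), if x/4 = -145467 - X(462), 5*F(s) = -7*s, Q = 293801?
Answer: -1832876339172/5 ≈ -3.6658e+11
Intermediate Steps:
F(s) = -7*s/5 (F(s) = (-7*s)/5 = -7*s/5)
X(m) = 43/5 (X(m) = -4 - 7/5*(-9) = -4 + 63/5 = 43/5)
x = -2909512/5 (x = 4*(-145467 - 1*43/5) = 4*(-145467 - 43/5) = 4*(-727378/5) = -2909512/5 ≈ -5.8190e+5)
G = 4251 (G = -1 + (136*190 - 328)/6 = -1 + (25840 - 328)/6 = -1 + (⅙)*25512 = -1 + 4252 = 4251)
(340795 + Q)*(x + G) = (340795 + 293801)*(-2909512/5 + 4251) = 634596*(-2888257/5) = -1832876339172/5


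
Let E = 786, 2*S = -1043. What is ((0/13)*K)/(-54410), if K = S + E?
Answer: 0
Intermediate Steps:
S = -1043/2 (S = (½)*(-1043) = -1043/2 ≈ -521.50)
K = 529/2 (K = -1043/2 + 786 = 529/2 ≈ 264.50)
((0/13)*K)/(-54410) = ((0/13)*(529/2))/(-54410) = ((0*(1/13))*(529/2))*(-1/54410) = (0*(529/2))*(-1/54410) = 0*(-1/54410) = 0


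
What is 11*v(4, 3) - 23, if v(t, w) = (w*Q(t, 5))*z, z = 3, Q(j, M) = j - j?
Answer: -23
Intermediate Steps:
Q(j, M) = 0
v(t, w) = 0 (v(t, w) = (w*0)*3 = 0*3 = 0)
11*v(4, 3) - 23 = 11*0 - 23 = 0 - 23 = -23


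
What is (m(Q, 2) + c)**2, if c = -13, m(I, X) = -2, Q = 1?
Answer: 225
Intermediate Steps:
(m(Q, 2) + c)**2 = (-2 - 13)**2 = (-15)**2 = 225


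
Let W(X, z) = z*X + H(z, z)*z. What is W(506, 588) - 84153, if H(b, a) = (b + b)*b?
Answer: 406808319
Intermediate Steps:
H(b, a) = 2*b² (H(b, a) = (2*b)*b = 2*b²)
W(X, z) = 2*z³ + X*z (W(X, z) = z*X + (2*z²)*z = X*z + 2*z³ = 2*z³ + X*z)
W(506, 588) - 84153 = 588*(506 + 2*588²) - 84153 = 588*(506 + 2*345744) - 84153 = 588*(506 + 691488) - 84153 = 588*691994 - 84153 = 406892472 - 84153 = 406808319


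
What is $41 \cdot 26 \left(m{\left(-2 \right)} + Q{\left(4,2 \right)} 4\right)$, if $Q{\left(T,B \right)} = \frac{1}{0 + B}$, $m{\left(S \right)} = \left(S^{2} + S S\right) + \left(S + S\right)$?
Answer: $6396$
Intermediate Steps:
$m{\left(S \right)} = 2 S + 2 S^{2}$ ($m{\left(S \right)} = \left(S^{2} + S^{2}\right) + 2 S = 2 S^{2} + 2 S = 2 S + 2 S^{2}$)
$Q{\left(T,B \right)} = \frac{1}{B}$
$41 \cdot 26 \left(m{\left(-2 \right)} + Q{\left(4,2 \right)} 4\right) = 41 \cdot 26 \left(2 \left(-2\right) \left(1 - 2\right) + \frac{1}{2} \cdot 4\right) = 1066 \left(2 \left(-2\right) \left(-1\right) + \frac{1}{2} \cdot 4\right) = 1066 \left(4 + 2\right) = 1066 \cdot 6 = 6396$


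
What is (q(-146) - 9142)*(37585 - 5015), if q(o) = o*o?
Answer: 396507180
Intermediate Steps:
q(o) = o**2
(q(-146) - 9142)*(37585 - 5015) = ((-146)**2 - 9142)*(37585 - 5015) = (21316 - 9142)*32570 = 12174*32570 = 396507180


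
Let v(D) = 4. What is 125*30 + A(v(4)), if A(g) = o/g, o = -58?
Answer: 7471/2 ≈ 3735.5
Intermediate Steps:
A(g) = -58/g
125*30 + A(v(4)) = 125*30 - 58/4 = 3750 - 58*¼ = 3750 - 29/2 = 7471/2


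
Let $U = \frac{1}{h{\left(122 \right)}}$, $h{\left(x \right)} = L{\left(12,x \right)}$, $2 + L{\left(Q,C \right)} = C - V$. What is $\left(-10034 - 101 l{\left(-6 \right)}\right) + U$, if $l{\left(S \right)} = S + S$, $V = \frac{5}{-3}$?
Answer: $- \frac{3220027}{365} \approx -8822.0$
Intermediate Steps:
$V = - \frac{5}{3}$ ($V = 5 \left(- \frac{1}{3}\right) = - \frac{5}{3} \approx -1.6667$)
$l{\left(S \right)} = 2 S$
$L{\left(Q,C \right)} = - \frac{1}{3} + C$ ($L{\left(Q,C \right)} = -2 + \left(C - - \frac{5}{3}\right) = -2 + \left(C + \frac{5}{3}\right) = -2 + \left(\frac{5}{3} + C\right) = - \frac{1}{3} + C$)
$h{\left(x \right)} = - \frac{1}{3} + x$
$U = \frac{3}{365}$ ($U = \frac{1}{- \frac{1}{3} + 122} = \frac{1}{\frac{365}{3}} = \frac{3}{365} \approx 0.0082192$)
$\left(-10034 - 101 l{\left(-6 \right)}\right) + U = \left(-10034 - 101 \cdot 2 \left(-6\right)\right) + \frac{3}{365} = \left(-10034 - -1212\right) + \frac{3}{365} = \left(-10034 + 1212\right) + \frac{3}{365} = -8822 + \frac{3}{365} = - \frac{3220027}{365}$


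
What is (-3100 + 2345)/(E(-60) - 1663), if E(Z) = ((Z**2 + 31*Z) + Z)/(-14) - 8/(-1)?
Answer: 151/355 ≈ 0.42535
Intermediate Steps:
E(Z) = 8 - 16*Z/7 - Z**2/14 (E(Z) = (Z**2 + 32*Z)*(-1/14) - 8*(-1) = (-16*Z/7 - Z**2/14) + 8 = 8 - 16*Z/7 - Z**2/14)
(-3100 + 2345)/(E(-60) - 1663) = (-3100 + 2345)/((8 - 16/7*(-60) - 1/14*(-60)**2) - 1663) = -755/((8 + 960/7 - 1/14*3600) - 1663) = -755/((8 + 960/7 - 1800/7) - 1663) = -755/(-112 - 1663) = -755/(-1775) = -755*(-1/1775) = 151/355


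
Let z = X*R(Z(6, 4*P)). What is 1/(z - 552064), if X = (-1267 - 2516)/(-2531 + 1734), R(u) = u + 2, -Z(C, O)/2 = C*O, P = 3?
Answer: -797/440532194 ≈ -1.8092e-6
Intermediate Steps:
Z(C, O) = -2*C*O
R(u) = 2 + u
X = 3783/797 (X = -3783/(-797) = -3783*(-1/797) = 3783/797 ≈ 4.7466)
z = -537186/797 (z = 3783*(2 - 2*6*4*3)/797 = 3783*(2 - 2*6*12)/797 = 3783*(2 - 144)/797 = (3783/797)*(-142) = -537186/797 ≈ -674.01)
1/(z - 552064) = 1/(-537186/797 - 552064) = 1/(-440532194/797) = -797/440532194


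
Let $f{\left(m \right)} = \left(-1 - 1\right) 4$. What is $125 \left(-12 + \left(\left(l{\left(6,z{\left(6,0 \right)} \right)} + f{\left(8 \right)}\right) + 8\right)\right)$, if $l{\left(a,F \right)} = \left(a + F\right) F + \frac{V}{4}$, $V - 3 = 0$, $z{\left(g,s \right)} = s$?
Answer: $- \frac{5625}{4} \approx -1406.3$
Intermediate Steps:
$V = 3$ ($V = 3 + 0 = 3$)
$f{\left(m \right)} = -8$ ($f{\left(m \right)} = \left(-2\right) 4 = -8$)
$l{\left(a,F \right)} = \frac{3}{4} + F \left(F + a\right)$ ($l{\left(a,F \right)} = \left(a + F\right) F + \frac{3}{4} = \left(F + a\right) F + 3 \cdot \frac{1}{4} = F \left(F + a\right) + \frac{3}{4} = \frac{3}{4} + F \left(F + a\right)$)
$125 \left(-12 + \left(\left(l{\left(6,z{\left(6,0 \right)} \right)} + f{\left(8 \right)}\right) + 8\right)\right) = 125 \left(-12 + \left(\left(\left(\frac{3}{4} + 0^{2} + 0 \cdot 6\right) - 8\right) + 8\right)\right) = 125 \left(-12 + \left(\left(\left(\frac{3}{4} + 0 + 0\right) - 8\right) + 8\right)\right) = 125 \left(-12 + \left(\left(\frac{3}{4} - 8\right) + 8\right)\right) = 125 \left(-12 + \left(- \frac{29}{4} + 8\right)\right) = 125 \left(-12 + \frac{3}{4}\right) = 125 \left(- \frac{45}{4}\right) = - \frac{5625}{4}$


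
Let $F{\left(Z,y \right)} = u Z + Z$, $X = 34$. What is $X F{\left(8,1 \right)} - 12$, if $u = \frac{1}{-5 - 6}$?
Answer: $\frac{2588}{11} \approx 235.27$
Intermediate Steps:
$u = - \frac{1}{11}$ ($u = \frac{1}{-11} = - \frac{1}{11} \approx -0.090909$)
$F{\left(Z,y \right)} = \frac{10 Z}{11}$ ($F{\left(Z,y \right)} = - \frac{Z}{11} + Z = \frac{10 Z}{11}$)
$X F{\left(8,1 \right)} - 12 = 34 \cdot \frac{10}{11} \cdot 8 - 12 = 34 \cdot \frac{80}{11} - 12 = \frac{2720}{11} - 12 = \frac{2588}{11}$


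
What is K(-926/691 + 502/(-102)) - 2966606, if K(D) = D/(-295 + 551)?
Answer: -26763817704443/9021696 ≈ -2.9666e+6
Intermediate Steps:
K(D) = D/256
K(-926/691 + 502/(-102)) - 2966606 = (-926/691 + 502/(-102))/256 - 2966606 = (-926*1/691 + 502*(-1/102))/256 - 2966606 = (-926/691 - 251/51)/256 - 2966606 = (1/256)*(-220667/35241) - 2966606 = -220667/9021696 - 2966606 = -26763817704443/9021696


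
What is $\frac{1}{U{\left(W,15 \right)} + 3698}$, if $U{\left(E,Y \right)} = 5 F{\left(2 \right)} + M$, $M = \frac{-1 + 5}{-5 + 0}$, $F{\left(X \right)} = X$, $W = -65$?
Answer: $\frac{5}{18536} \approx 0.00026975$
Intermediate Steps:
$M = - \frac{4}{5}$ ($M = \frac{4}{-5} = 4 \left(- \frac{1}{5}\right) = - \frac{4}{5} \approx -0.8$)
$U{\left(E,Y \right)} = \frac{46}{5}$ ($U{\left(E,Y \right)} = 5 \cdot 2 - \frac{4}{5} = 10 - \frac{4}{5} = \frac{46}{5}$)
$\frac{1}{U{\left(W,15 \right)} + 3698} = \frac{1}{\frac{46}{5} + 3698} = \frac{1}{\frac{18536}{5}} = \frac{5}{18536}$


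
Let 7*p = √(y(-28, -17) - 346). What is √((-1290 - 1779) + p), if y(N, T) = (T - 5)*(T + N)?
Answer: √(-150381 + 14*√161)/7 ≈ 55.366*I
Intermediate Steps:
y(N, T) = (-5 + T)*(N + T)
p = 2*√161/7 (p = √(((-17)² - 5*(-28) - 5*(-17) - 28*(-17)) - 346)/7 = √((289 + 140 + 85 + 476) - 346)/7 = √(990 - 346)/7 = √644/7 = (2*√161)/7 = 2*√161/7 ≈ 3.6253)
√((-1290 - 1779) + p) = √((-1290 - 1779) + 2*√161/7) = √(-3069 + 2*√161/7)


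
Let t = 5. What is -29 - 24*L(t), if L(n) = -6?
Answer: 115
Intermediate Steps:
-29 - 24*L(t) = -29 - 24*(-6) = -29 + 144 = 115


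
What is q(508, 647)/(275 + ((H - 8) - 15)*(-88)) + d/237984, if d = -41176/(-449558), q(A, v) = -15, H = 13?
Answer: -13373055065/1029755756568 ≈ -0.012987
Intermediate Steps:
d = 20588/224779 (d = -41176*(-1/449558) = 20588/224779 ≈ 0.091592)
q(508, 647)/(275 + ((H - 8) - 15)*(-88)) + d/237984 = -15/(275 + ((13 - 8) - 15)*(-88)) + (20588/224779)/237984 = -15/(275 + (5 - 15)*(-88)) + (20588/224779)*(1/237984) = -15/(275 - 10*(-88)) + 5147/13373451384 = -15/(275 + 880) + 5147/13373451384 = -15/1155 + 5147/13373451384 = -15*1/1155 + 5147/13373451384 = -1/77 + 5147/13373451384 = -13373055065/1029755756568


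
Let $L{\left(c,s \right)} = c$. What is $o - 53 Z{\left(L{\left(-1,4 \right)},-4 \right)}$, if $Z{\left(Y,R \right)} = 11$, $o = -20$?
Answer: $-603$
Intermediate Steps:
$o - 53 Z{\left(L{\left(-1,4 \right)},-4 \right)} = -20 - 583 = -603$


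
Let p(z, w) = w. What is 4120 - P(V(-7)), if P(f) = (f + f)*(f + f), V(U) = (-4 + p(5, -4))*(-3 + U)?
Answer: -21480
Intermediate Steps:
V(U) = 24 - 8*U (V(U) = (-4 - 4)*(-3 + U) = -8*(-3 + U) = 24 - 8*U)
P(f) = 4*f² (P(f) = (2*f)*(2*f) = 4*f²)
4120 - P(V(-7)) = 4120 - 4*(24 - 8*(-7))² = 4120 - 4*(24 + 56)² = 4120 - 4*80² = 4120 - 4*6400 = 4120 - 1*25600 = 4120 - 25600 = -21480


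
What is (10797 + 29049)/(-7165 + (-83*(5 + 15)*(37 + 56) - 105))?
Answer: -19923/80825 ≈ -0.24650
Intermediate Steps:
(10797 + 29049)/(-7165 + (-83*(5 + 15)*(37 + 56) - 105)) = 39846/(-7165 + (-1660*93 - 105)) = 39846/(-7165 + (-83*1860 - 105)) = 39846/(-7165 + (-154380 - 105)) = 39846/(-7165 - 154485) = 39846/(-161650) = 39846*(-1/161650) = -19923/80825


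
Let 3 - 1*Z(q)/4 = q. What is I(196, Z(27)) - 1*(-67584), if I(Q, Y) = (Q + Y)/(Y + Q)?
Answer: 67585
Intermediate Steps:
Z(q) = 12 - 4*q
I(Q, Y) = 1 (I(Q, Y) = (Q + Y)/(Q + Y) = 1)
I(196, Z(27)) - 1*(-67584) = 1 - 1*(-67584) = 1 + 67584 = 67585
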